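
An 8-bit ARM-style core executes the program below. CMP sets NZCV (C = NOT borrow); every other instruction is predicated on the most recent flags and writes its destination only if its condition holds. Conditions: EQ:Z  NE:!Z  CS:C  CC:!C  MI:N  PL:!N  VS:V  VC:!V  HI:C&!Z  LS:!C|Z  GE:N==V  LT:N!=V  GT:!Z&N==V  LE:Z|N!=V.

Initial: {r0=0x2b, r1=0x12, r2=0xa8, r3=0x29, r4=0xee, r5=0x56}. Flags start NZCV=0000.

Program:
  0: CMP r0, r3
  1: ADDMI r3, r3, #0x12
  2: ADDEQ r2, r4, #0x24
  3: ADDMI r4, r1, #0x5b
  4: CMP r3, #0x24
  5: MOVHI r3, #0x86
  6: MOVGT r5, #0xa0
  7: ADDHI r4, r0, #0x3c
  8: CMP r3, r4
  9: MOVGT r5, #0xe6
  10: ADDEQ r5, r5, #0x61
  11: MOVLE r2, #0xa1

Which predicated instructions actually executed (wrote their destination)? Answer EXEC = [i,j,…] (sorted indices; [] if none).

[0] flags=0010 → (cmp)
[1] flags=0010 MI?F → skip
[2] flags=0010 EQ?F → skip
[3] flags=0010 MI?F → skip
[4] flags=0010 → (cmp)
[5] flags=0010 HI?T → r3=0x86
[6] flags=0010 GT?T → r5=0xa0
[7] flags=0010 HI?T → r4=0x67
[8] flags=0011 → (cmp)
[9] flags=0011 GT?F → skip
[10] flags=0011 EQ?F → skip
[11] flags=0011 LE?T → r2=0xa1

EXEC = [5,6,7,11]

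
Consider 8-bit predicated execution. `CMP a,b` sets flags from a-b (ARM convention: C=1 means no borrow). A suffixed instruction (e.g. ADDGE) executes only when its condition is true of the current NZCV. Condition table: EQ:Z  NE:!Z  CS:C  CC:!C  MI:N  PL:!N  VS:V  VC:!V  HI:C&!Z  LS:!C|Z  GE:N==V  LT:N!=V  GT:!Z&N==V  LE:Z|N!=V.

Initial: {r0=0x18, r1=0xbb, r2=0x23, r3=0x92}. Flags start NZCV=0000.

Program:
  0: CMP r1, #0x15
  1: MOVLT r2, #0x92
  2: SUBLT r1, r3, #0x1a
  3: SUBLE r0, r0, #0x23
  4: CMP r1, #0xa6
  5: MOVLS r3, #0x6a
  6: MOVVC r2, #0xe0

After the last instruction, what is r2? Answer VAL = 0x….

VAL = 0x92

[0] flags=1010 → (cmp)
[1] flags=1010 LT?T → r2=0x92
[2] flags=1010 LT?T → r1=0x78
[3] flags=1010 LE?T → r0=0xf5
[4] flags=1001 → (cmp)
[5] flags=1001 LS?T → r3=0x6a
[6] flags=1001 VC?F → skip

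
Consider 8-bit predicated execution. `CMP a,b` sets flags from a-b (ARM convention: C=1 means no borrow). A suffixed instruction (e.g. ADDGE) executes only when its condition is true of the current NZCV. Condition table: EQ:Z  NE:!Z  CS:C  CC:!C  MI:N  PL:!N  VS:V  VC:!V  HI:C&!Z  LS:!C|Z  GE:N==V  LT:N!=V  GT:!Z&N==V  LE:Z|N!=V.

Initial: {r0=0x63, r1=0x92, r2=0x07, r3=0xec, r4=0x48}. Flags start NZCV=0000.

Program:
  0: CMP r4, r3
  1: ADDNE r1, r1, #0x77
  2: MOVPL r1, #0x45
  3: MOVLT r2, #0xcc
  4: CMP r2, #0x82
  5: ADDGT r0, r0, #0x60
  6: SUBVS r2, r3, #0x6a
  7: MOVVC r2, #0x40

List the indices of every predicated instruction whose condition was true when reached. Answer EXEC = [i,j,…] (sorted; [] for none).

[0] flags=0000 → (cmp)
[1] flags=0000 NE?T → r1=0x09
[2] flags=0000 PL?T → r1=0x45
[3] flags=0000 LT?F → skip
[4] flags=1001 → (cmp)
[5] flags=1001 GT?T → r0=0xc3
[6] flags=1001 VS?T → r2=0x82
[7] flags=1001 VC?F → skip

EXEC = [1,2,5,6]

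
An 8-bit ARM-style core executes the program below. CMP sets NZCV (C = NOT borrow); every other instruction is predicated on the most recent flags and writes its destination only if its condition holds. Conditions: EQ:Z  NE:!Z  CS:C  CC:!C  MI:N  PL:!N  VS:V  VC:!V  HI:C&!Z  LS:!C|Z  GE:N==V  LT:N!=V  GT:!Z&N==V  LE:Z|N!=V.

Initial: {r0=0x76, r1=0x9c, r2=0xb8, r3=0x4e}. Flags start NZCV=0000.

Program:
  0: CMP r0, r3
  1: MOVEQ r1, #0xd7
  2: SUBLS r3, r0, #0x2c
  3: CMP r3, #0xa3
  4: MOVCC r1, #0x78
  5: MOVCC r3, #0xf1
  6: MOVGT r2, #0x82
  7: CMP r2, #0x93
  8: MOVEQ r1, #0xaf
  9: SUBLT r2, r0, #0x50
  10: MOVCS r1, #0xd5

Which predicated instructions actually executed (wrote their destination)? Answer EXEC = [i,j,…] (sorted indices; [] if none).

[0] flags=0010 → (cmp)
[1] flags=0010 EQ?F → skip
[2] flags=0010 LS?F → skip
[3] flags=1001 → (cmp)
[4] flags=1001 CC?T → r1=0x78
[5] flags=1001 CC?T → r3=0xf1
[6] flags=1001 GT?T → r2=0x82
[7] flags=1000 → (cmp)
[8] flags=1000 EQ?F → skip
[9] flags=1000 LT?T → r2=0x26
[10] flags=1000 CS?F → skip

EXEC = [4,5,6,9]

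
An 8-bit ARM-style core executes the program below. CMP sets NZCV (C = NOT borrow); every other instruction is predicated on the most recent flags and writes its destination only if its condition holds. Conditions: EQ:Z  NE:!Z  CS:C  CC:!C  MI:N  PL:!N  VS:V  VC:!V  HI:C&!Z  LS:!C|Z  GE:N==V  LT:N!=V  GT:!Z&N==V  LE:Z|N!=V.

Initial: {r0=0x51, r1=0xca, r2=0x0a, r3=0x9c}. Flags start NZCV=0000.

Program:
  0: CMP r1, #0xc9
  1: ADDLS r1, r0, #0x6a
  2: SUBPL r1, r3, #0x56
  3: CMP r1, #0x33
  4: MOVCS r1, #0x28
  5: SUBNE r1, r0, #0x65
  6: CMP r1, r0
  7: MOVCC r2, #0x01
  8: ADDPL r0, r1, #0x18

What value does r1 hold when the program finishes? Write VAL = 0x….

VAL = 0xec

[0] flags=0010 → (cmp)
[1] flags=0010 LS?F → skip
[2] flags=0010 PL?T → r1=0x46
[3] flags=0010 → (cmp)
[4] flags=0010 CS?T → r1=0x28
[5] flags=0010 NE?T → r1=0xec
[6] flags=1010 → (cmp)
[7] flags=1010 CC?F → skip
[8] flags=1010 PL?F → skip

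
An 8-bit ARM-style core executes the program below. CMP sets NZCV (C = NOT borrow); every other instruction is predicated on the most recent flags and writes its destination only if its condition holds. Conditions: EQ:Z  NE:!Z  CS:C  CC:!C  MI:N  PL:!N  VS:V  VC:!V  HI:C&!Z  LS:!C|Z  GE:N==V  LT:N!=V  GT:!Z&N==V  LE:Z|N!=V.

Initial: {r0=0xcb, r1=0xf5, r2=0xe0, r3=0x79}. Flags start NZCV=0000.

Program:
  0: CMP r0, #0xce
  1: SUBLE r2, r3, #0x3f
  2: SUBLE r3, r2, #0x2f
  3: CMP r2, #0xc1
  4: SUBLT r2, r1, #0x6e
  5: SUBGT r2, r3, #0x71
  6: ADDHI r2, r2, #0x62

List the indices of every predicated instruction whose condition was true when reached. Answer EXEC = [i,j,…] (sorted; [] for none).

[0] flags=1000 → (cmp)
[1] flags=1000 LE?T → r2=0x3a
[2] flags=1000 LE?T → r3=0x0b
[3] flags=0000 → (cmp)
[4] flags=0000 LT?F → skip
[5] flags=0000 GT?T → r2=0x9a
[6] flags=0000 HI?F → skip

EXEC = [1,2,5]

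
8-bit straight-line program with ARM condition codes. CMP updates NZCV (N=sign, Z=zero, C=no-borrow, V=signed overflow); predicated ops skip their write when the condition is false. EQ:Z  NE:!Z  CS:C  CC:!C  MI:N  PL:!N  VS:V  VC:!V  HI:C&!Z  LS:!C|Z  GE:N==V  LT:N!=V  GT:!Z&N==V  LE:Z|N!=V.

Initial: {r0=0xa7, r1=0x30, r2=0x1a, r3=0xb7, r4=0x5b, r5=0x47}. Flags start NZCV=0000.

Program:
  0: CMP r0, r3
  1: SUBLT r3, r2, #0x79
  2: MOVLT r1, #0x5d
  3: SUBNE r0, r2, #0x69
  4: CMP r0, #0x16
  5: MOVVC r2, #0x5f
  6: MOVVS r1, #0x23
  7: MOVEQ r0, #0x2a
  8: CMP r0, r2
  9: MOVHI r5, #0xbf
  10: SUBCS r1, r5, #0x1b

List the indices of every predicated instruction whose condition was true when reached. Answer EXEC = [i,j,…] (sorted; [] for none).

EXEC = [1,2,3,5,9,10]

[0] flags=1000 → (cmp)
[1] flags=1000 LT?T → r3=0xa1
[2] flags=1000 LT?T → r1=0x5d
[3] flags=1000 NE?T → r0=0xb1
[4] flags=1010 → (cmp)
[5] flags=1010 VC?T → r2=0x5f
[6] flags=1010 VS?F → skip
[7] flags=1010 EQ?F → skip
[8] flags=0011 → (cmp)
[9] flags=0011 HI?T → r5=0xbf
[10] flags=0011 CS?T → r1=0xa4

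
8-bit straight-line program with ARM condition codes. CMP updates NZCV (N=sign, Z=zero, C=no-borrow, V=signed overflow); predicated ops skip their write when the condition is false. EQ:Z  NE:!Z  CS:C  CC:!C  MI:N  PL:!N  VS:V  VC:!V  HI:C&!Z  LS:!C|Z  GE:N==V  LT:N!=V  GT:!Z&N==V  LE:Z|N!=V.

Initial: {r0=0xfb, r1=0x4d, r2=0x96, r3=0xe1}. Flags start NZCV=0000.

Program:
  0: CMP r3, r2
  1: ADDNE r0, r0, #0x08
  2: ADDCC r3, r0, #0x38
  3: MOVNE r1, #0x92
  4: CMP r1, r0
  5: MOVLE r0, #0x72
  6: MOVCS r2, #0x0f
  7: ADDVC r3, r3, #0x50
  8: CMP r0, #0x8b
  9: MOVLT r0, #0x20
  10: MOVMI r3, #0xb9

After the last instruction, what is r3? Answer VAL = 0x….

[0] flags=0010 → (cmp)
[1] flags=0010 NE?T → r0=0x03
[2] flags=0010 CC?F → skip
[3] flags=0010 NE?T → r1=0x92
[4] flags=1010 → (cmp)
[5] flags=1010 LE?T → r0=0x72
[6] flags=1010 CS?T → r2=0x0f
[7] flags=1010 VC?T → r3=0x31
[8] flags=1001 → (cmp)
[9] flags=1001 LT?F → skip
[10] flags=1001 MI?T → r3=0xb9

VAL = 0xb9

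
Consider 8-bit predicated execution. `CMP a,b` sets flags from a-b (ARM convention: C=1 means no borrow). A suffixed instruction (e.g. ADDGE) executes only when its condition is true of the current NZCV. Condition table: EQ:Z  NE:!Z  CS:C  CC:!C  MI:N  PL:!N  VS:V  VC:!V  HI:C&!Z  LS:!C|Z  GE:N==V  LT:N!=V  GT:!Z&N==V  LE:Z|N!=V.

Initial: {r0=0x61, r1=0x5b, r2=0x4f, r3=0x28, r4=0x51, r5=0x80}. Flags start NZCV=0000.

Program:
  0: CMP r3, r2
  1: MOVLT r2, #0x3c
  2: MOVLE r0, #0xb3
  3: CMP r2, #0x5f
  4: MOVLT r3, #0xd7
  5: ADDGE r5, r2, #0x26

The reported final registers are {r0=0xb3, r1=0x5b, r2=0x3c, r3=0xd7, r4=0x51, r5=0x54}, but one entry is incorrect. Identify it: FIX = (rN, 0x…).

0: ✓ CMP  NZCV=1000
1: ✓ MOVLT  r2←0x3c
2: ✓ MOVLE  r0←0xb3
3: ✓ CMP  NZCV=1000
4: ✓ MOVLT  r3←0xd7
5: · ADDGE

FIX = (r5, 0x80)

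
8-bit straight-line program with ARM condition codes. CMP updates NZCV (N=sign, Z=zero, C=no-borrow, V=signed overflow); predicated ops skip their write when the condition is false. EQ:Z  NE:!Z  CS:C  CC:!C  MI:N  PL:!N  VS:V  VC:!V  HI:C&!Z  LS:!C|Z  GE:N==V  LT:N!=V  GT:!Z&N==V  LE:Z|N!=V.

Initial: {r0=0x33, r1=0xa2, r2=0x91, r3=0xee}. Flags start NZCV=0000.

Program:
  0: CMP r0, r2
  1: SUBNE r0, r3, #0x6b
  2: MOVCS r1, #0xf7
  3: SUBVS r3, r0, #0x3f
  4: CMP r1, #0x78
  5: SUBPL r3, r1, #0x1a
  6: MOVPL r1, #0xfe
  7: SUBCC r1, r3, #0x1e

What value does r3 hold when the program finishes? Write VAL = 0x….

VAL = 0x88

[0] flags=1001 → (cmp)
[1] flags=1001 NE?T → r0=0x83
[2] flags=1001 CS?F → skip
[3] flags=1001 VS?T → r3=0x44
[4] flags=0011 → (cmp)
[5] flags=0011 PL?T → r3=0x88
[6] flags=0011 PL?T → r1=0xfe
[7] flags=0011 CC?F → skip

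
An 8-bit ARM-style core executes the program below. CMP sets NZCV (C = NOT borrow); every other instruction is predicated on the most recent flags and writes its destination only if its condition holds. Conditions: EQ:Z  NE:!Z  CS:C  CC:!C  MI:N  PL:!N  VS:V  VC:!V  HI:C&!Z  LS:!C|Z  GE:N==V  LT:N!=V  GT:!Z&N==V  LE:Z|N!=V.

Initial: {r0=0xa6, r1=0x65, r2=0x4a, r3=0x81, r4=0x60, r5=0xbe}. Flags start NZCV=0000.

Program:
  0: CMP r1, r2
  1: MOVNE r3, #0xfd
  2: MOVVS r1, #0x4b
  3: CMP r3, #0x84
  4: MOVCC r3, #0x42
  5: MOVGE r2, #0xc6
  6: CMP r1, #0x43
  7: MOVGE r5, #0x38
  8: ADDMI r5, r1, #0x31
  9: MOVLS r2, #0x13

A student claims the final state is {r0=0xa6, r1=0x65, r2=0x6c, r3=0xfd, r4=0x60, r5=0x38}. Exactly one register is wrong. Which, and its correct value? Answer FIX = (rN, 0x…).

[0] flags=0010 → (cmp)
[1] flags=0010 NE?T → r3=0xfd
[2] flags=0010 VS?F → skip
[3] flags=0010 → (cmp)
[4] flags=0010 CC?F → skip
[5] flags=0010 GE?T → r2=0xc6
[6] flags=0010 → (cmp)
[7] flags=0010 GE?T → r5=0x38
[8] flags=0010 MI?F → skip
[9] flags=0010 LS?F → skip

FIX = (r2, 0xc6)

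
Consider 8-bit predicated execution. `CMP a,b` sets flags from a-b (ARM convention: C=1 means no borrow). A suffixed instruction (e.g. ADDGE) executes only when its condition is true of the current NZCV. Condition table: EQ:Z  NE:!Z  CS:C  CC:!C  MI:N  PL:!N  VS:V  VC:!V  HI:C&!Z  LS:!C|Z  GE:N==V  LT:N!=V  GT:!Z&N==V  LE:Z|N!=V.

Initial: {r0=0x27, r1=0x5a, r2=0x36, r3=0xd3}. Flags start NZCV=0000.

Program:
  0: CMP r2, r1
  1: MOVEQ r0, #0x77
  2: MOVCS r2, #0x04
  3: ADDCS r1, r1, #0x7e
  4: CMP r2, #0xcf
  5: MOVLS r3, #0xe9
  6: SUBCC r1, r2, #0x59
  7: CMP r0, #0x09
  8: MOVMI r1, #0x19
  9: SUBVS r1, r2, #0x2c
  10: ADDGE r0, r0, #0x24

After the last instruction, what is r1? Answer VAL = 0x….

VAL = 0xdd

0: ✓ CMP  NZCV=1000
1: · MOVEQ
2: · MOVCS
3: · ADDCS
4: ✓ CMP  NZCV=0000
5: ✓ MOVLS  r3←0xe9
6: ✓ SUBCC  r1←0xdd
7: ✓ CMP  NZCV=0010
8: · MOVMI
9: · SUBVS
10: ✓ ADDGE  r0←0x4b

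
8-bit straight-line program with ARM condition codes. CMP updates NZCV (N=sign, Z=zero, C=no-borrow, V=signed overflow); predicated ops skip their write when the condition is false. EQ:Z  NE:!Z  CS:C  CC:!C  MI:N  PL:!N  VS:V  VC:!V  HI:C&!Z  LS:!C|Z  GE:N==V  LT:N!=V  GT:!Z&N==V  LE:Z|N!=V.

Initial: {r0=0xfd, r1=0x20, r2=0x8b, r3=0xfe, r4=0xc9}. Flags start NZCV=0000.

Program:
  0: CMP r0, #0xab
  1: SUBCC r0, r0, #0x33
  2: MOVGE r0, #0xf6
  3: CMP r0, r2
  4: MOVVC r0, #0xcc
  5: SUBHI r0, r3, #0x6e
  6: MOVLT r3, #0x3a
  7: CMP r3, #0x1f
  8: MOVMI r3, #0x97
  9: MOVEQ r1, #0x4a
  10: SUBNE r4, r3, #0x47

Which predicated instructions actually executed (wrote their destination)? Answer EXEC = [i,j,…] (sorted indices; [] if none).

0: ✓ CMP  NZCV=0010
1: · SUBCC
2: ✓ MOVGE  r0←0xf6
3: ✓ CMP  NZCV=0010
4: ✓ MOVVC  r0←0xcc
5: ✓ SUBHI  r0←0x90
6: · MOVLT
7: ✓ CMP  NZCV=1010
8: ✓ MOVMI  r3←0x97
9: · MOVEQ
10: ✓ SUBNE  r4←0x50

EXEC = [2,4,5,8,10]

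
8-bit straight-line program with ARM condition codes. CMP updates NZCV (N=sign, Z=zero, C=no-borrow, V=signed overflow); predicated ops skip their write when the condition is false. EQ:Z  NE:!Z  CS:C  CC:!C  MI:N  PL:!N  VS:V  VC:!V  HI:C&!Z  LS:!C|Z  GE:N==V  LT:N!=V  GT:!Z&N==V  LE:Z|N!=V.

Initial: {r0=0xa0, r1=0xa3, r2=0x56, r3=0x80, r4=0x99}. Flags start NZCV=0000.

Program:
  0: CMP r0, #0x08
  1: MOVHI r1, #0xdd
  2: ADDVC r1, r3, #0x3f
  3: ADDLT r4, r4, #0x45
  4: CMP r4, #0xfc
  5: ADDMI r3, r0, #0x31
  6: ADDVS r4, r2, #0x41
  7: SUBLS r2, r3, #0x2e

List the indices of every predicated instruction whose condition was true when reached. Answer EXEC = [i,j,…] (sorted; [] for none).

EXEC = [1,2,3,5,7]

0: ✓ CMP  NZCV=1010
1: ✓ MOVHI  r1←0xdd
2: ✓ ADDVC  r1←0xbf
3: ✓ ADDLT  r4←0xde
4: ✓ CMP  NZCV=1000
5: ✓ ADDMI  r3←0xd1
6: · ADDVS
7: ✓ SUBLS  r2←0xa3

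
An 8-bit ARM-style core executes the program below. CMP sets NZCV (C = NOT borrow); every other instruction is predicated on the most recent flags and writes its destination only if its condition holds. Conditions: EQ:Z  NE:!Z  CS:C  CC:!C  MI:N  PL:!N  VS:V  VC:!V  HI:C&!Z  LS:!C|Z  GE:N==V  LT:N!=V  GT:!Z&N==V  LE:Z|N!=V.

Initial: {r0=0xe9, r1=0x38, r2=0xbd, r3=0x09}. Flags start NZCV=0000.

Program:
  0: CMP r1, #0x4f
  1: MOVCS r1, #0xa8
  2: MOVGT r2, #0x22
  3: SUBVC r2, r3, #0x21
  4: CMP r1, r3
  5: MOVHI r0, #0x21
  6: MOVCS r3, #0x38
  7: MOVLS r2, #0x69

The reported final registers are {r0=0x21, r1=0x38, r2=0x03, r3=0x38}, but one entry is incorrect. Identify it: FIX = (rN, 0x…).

FIX = (r2, 0xe8)

[0] flags=1000 → (cmp)
[1] flags=1000 CS?F → skip
[2] flags=1000 GT?F → skip
[3] flags=1000 VC?T → r2=0xe8
[4] flags=0010 → (cmp)
[5] flags=0010 HI?T → r0=0x21
[6] flags=0010 CS?T → r3=0x38
[7] flags=0010 LS?F → skip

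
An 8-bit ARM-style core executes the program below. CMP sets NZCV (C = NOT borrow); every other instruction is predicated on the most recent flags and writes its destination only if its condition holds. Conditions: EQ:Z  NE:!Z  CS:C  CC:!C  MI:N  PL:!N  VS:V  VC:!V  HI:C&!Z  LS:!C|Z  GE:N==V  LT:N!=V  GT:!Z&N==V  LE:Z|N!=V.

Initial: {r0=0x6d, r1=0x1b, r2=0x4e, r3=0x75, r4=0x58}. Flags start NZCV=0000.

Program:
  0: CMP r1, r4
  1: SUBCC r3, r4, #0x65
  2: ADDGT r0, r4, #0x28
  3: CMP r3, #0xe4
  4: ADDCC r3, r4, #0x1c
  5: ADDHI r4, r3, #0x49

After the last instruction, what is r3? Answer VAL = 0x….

VAL = 0xf3

[0] flags=1000 → (cmp)
[1] flags=1000 CC?T → r3=0xf3
[2] flags=1000 GT?F → skip
[3] flags=0010 → (cmp)
[4] flags=0010 CC?F → skip
[5] flags=0010 HI?T → r4=0x3c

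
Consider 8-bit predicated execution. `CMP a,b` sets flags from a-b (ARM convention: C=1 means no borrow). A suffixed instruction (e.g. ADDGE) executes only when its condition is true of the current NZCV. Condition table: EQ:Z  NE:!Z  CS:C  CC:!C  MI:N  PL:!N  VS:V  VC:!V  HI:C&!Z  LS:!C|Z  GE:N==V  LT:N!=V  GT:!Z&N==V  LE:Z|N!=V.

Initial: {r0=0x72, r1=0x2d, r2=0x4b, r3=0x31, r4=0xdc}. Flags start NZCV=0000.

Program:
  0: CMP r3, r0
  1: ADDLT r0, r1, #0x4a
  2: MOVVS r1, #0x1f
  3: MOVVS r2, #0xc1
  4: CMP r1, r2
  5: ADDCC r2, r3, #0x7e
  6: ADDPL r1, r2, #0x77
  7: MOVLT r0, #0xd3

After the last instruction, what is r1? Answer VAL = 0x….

VAL = 0x2d

[0] flags=1000 → (cmp)
[1] flags=1000 LT?T → r0=0x77
[2] flags=1000 VS?F → skip
[3] flags=1000 VS?F → skip
[4] flags=1000 → (cmp)
[5] flags=1000 CC?T → r2=0xaf
[6] flags=1000 PL?F → skip
[7] flags=1000 LT?T → r0=0xd3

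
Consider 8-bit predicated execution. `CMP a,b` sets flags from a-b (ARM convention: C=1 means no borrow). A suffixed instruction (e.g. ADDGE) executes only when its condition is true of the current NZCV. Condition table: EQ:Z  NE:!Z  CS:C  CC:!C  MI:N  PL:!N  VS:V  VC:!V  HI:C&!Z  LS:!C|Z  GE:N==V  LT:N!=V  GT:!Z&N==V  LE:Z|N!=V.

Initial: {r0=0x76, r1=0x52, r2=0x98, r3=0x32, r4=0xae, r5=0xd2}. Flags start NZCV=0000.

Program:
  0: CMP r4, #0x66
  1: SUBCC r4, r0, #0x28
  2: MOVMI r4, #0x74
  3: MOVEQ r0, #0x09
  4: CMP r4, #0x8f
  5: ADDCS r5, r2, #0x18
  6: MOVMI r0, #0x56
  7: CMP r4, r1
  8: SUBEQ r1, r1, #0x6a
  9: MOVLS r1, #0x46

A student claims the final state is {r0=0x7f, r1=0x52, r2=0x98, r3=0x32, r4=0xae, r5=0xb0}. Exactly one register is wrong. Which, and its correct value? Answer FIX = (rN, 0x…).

FIX = (r0, 0x76)

[0] flags=0011 → (cmp)
[1] flags=0011 CC?F → skip
[2] flags=0011 MI?F → skip
[3] flags=0011 EQ?F → skip
[4] flags=0010 → (cmp)
[5] flags=0010 CS?T → r5=0xb0
[6] flags=0010 MI?F → skip
[7] flags=0011 → (cmp)
[8] flags=0011 EQ?F → skip
[9] flags=0011 LS?F → skip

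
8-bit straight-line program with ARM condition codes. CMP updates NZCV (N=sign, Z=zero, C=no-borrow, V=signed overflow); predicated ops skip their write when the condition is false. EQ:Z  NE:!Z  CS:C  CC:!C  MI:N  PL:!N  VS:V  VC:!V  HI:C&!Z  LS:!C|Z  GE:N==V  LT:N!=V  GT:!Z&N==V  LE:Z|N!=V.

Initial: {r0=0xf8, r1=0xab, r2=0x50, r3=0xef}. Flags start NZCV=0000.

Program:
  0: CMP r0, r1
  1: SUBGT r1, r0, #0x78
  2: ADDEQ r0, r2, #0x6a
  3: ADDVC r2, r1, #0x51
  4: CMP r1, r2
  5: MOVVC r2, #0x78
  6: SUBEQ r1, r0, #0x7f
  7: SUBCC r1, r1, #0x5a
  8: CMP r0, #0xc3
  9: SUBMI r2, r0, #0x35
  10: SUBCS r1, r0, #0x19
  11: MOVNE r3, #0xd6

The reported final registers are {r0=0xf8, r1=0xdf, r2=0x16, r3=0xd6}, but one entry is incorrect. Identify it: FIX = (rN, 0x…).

[0] flags=0010 → (cmp)
[1] flags=0010 GT?T → r1=0x80
[2] flags=0010 EQ?F → skip
[3] flags=0010 VC?T → r2=0xd1
[4] flags=1000 → (cmp)
[5] flags=1000 VC?T → r2=0x78
[6] flags=1000 EQ?F → skip
[7] flags=1000 CC?T → r1=0x26
[8] flags=0010 → (cmp)
[9] flags=0010 MI?F → skip
[10] flags=0010 CS?T → r1=0xdf
[11] flags=0010 NE?T → r3=0xd6

FIX = (r2, 0x78)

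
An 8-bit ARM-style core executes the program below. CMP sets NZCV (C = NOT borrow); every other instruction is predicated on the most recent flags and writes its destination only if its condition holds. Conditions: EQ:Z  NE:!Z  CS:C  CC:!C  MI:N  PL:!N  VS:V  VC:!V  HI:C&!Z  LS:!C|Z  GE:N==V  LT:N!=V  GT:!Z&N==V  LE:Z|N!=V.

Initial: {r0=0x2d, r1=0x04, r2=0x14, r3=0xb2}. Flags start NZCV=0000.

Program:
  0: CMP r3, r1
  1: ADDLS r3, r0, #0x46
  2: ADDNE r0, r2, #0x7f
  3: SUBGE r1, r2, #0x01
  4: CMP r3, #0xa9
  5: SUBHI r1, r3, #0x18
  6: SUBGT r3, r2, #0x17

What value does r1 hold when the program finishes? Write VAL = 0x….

VAL = 0x9a

[0] flags=1010 → (cmp)
[1] flags=1010 LS?F → skip
[2] flags=1010 NE?T → r0=0x93
[3] flags=1010 GE?F → skip
[4] flags=0010 → (cmp)
[5] flags=0010 HI?T → r1=0x9a
[6] flags=0010 GT?T → r3=0xfd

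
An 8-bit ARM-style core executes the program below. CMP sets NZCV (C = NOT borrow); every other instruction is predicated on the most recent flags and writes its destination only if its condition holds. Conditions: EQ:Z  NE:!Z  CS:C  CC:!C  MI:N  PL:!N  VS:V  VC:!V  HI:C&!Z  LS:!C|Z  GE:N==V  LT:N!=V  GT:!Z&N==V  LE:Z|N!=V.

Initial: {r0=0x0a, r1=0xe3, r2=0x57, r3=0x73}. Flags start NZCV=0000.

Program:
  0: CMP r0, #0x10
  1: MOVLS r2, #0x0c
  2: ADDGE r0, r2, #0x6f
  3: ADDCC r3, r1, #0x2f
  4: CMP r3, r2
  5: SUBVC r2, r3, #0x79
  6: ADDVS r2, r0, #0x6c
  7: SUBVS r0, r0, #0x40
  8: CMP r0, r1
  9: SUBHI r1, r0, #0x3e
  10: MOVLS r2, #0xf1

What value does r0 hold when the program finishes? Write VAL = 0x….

0: ✓ CMP  NZCV=1000
1: ✓ MOVLS  r2←0x0c
2: · ADDGE
3: ✓ ADDCC  r3←0x12
4: ✓ CMP  NZCV=0010
5: ✓ SUBVC  r2←0x99
6: · ADDVS
7: · SUBVS
8: ✓ CMP  NZCV=0000
9: · SUBHI
10: ✓ MOVLS  r2←0xf1

VAL = 0x0a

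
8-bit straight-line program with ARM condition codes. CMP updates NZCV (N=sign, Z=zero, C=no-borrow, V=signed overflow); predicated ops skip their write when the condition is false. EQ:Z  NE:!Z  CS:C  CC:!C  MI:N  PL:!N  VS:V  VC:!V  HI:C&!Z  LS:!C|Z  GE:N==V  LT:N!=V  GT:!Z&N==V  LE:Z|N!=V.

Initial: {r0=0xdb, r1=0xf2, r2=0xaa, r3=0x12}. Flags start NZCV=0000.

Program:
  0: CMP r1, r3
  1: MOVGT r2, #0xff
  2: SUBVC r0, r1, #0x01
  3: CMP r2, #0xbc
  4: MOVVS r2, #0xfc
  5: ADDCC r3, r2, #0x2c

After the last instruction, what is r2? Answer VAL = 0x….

VAL = 0xaa

0: ✓ CMP  NZCV=1010
1: · MOVGT
2: ✓ SUBVC  r0←0xf1
3: ✓ CMP  NZCV=1000
4: · MOVVS
5: ✓ ADDCC  r3←0xd6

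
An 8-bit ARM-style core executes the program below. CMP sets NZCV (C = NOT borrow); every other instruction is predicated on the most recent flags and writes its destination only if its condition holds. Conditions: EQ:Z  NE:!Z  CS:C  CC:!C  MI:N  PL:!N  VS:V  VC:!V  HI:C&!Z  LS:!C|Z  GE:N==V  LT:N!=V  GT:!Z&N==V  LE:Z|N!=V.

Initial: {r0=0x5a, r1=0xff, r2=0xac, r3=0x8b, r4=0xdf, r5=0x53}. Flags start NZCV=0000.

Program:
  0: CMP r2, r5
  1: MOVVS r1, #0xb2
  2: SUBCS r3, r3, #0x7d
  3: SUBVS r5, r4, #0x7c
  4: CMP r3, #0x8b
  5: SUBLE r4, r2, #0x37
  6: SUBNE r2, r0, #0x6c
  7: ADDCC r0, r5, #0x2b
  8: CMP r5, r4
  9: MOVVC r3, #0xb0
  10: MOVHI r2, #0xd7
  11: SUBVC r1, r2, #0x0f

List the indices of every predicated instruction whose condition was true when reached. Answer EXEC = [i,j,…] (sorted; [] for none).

EXEC = [1,2,3,6,7]

0: ✓ CMP  NZCV=0011
1: ✓ MOVVS  r1←0xb2
2: ✓ SUBCS  r3←0x0e
3: ✓ SUBVS  r5←0x63
4: ✓ CMP  NZCV=1001
5: · SUBLE
6: ✓ SUBNE  r2←0xee
7: ✓ ADDCC  r0←0x8e
8: ✓ CMP  NZCV=1001
9: · MOVVC
10: · MOVHI
11: · SUBVC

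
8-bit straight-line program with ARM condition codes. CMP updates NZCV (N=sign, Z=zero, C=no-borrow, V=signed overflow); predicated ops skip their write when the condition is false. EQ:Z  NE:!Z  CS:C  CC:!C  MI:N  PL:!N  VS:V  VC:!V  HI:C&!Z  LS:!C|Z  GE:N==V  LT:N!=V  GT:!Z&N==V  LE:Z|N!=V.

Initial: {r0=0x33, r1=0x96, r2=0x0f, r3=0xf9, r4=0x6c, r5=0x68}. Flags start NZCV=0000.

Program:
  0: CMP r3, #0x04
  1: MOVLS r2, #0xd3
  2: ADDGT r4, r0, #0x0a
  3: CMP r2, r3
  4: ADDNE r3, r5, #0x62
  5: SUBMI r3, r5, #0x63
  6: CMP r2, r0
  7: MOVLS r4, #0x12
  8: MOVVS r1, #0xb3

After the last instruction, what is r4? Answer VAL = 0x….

VAL = 0x12

0: ✓ CMP  NZCV=1010
1: · MOVLS
2: · ADDGT
3: ✓ CMP  NZCV=0000
4: ✓ ADDNE  r3←0xca
5: · SUBMI
6: ✓ CMP  NZCV=1000
7: ✓ MOVLS  r4←0x12
8: · MOVVS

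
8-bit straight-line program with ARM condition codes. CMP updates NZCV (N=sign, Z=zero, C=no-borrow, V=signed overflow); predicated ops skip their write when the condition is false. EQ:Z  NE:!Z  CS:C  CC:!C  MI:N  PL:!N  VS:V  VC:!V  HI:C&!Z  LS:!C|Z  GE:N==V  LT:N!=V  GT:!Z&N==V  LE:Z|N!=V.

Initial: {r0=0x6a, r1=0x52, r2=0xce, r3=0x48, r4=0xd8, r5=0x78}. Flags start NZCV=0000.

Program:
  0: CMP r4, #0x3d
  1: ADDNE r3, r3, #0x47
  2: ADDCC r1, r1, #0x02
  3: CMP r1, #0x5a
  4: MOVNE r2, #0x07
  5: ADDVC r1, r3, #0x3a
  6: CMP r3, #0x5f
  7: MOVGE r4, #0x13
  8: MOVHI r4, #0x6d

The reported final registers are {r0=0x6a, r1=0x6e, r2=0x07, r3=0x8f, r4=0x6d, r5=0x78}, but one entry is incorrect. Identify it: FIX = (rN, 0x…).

[0] flags=1010 → (cmp)
[1] flags=1010 NE?T → r3=0x8f
[2] flags=1010 CC?F → skip
[3] flags=1000 → (cmp)
[4] flags=1000 NE?T → r2=0x07
[5] flags=1000 VC?T → r1=0xc9
[6] flags=0011 → (cmp)
[7] flags=0011 GE?F → skip
[8] flags=0011 HI?T → r4=0x6d

FIX = (r1, 0xc9)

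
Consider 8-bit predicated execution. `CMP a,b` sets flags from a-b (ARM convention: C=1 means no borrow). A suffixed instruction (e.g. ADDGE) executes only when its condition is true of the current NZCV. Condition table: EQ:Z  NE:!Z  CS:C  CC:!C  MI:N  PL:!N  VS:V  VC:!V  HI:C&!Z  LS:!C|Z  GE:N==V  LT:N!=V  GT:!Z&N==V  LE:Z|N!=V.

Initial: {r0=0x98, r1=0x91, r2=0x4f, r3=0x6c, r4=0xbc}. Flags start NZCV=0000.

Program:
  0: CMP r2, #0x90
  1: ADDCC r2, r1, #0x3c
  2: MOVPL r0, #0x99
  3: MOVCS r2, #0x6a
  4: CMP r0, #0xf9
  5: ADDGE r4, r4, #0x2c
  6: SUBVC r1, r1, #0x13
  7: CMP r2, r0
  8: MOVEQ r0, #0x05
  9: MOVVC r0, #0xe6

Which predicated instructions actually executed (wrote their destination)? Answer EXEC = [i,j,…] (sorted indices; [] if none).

EXEC = [1,6,9]

0: ✓ CMP  NZCV=1001
1: ✓ ADDCC  r2←0xcd
2: · MOVPL
3: · MOVCS
4: ✓ CMP  NZCV=1000
5: · ADDGE
6: ✓ SUBVC  r1←0x7e
7: ✓ CMP  NZCV=0010
8: · MOVEQ
9: ✓ MOVVC  r0←0xe6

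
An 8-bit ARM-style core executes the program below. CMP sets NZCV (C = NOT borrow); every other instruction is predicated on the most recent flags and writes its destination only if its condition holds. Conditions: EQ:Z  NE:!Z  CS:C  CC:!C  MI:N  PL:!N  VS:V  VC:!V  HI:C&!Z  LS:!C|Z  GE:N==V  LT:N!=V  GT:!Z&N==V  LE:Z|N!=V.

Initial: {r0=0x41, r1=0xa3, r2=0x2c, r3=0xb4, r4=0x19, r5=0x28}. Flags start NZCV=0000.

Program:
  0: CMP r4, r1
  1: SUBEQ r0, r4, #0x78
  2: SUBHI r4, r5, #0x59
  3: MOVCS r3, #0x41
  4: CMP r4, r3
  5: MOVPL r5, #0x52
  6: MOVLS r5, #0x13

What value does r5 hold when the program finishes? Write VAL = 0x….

VAL = 0x13

0: ✓ CMP  NZCV=0000
1: · SUBEQ
2: · SUBHI
3: · MOVCS
4: ✓ CMP  NZCV=0000
5: ✓ MOVPL  r5←0x52
6: ✓ MOVLS  r5←0x13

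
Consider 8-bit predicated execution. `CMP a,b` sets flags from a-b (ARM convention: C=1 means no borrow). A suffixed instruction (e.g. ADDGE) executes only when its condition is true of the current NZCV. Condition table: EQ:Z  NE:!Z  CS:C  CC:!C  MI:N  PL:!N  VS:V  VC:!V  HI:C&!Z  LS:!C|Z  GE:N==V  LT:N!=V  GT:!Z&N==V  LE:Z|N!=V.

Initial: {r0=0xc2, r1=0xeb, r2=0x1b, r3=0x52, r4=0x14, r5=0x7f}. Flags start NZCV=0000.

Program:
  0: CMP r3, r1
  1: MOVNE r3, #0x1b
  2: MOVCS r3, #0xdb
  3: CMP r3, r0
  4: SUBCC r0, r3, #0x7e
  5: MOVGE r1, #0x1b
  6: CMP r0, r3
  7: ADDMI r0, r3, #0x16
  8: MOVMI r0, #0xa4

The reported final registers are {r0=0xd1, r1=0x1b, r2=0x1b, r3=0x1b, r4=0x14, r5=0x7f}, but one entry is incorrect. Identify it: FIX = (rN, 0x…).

FIX = (r0, 0xa4)

[0] flags=0000 → (cmp)
[1] flags=0000 NE?T → r3=0x1b
[2] flags=0000 CS?F → skip
[3] flags=0000 → (cmp)
[4] flags=0000 CC?T → r0=0x9d
[5] flags=0000 GE?T → r1=0x1b
[6] flags=1010 → (cmp)
[7] flags=1010 MI?T → r0=0x31
[8] flags=1010 MI?T → r0=0xa4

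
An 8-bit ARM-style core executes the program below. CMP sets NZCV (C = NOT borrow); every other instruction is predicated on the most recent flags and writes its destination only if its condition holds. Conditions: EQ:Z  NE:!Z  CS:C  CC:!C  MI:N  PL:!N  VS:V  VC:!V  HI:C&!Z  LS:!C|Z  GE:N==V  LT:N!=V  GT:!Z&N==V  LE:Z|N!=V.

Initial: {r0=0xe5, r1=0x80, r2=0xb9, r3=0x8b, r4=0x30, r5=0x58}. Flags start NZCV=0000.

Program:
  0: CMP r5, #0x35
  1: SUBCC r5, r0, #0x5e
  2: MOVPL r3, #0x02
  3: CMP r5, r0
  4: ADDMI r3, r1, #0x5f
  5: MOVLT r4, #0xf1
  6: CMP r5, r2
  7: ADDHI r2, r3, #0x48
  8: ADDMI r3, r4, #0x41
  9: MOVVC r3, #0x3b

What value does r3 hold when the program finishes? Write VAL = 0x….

[0] flags=0010 → (cmp)
[1] flags=0010 CC?F → skip
[2] flags=0010 PL?T → r3=0x02
[3] flags=0000 → (cmp)
[4] flags=0000 MI?F → skip
[5] flags=0000 LT?F → skip
[6] flags=1001 → (cmp)
[7] flags=1001 HI?F → skip
[8] flags=1001 MI?T → r3=0x71
[9] flags=1001 VC?F → skip

VAL = 0x71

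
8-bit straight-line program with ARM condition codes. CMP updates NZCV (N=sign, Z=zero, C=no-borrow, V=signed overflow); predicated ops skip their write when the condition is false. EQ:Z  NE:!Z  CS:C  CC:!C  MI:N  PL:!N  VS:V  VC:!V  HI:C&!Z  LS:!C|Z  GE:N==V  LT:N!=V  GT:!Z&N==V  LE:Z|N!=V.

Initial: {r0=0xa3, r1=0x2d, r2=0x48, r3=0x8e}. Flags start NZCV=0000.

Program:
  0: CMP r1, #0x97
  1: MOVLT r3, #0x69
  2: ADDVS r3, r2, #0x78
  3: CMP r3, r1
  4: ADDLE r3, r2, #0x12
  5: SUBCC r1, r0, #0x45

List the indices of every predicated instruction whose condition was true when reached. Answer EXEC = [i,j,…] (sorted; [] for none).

EXEC = [2,4]

0: ✓ CMP  NZCV=1001
1: · MOVLT
2: ✓ ADDVS  r3←0xc0
3: ✓ CMP  NZCV=1010
4: ✓ ADDLE  r3←0x5a
5: · SUBCC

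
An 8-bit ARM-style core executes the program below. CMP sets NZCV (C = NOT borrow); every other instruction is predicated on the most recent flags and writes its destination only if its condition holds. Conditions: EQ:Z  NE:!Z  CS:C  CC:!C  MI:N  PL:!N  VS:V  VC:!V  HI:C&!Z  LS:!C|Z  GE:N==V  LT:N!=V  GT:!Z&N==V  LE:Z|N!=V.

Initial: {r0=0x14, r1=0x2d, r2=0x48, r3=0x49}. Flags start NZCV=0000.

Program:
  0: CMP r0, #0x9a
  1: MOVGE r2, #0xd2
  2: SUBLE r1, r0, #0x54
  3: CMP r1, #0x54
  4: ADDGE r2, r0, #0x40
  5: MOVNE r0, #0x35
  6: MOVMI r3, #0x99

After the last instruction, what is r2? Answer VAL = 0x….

VAL = 0xd2

[0] flags=0000 → (cmp)
[1] flags=0000 GE?T → r2=0xd2
[2] flags=0000 LE?F → skip
[3] flags=1000 → (cmp)
[4] flags=1000 GE?F → skip
[5] flags=1000 NE?T → r0=0x35
[6] flags=1000 MI?T → r3=0x99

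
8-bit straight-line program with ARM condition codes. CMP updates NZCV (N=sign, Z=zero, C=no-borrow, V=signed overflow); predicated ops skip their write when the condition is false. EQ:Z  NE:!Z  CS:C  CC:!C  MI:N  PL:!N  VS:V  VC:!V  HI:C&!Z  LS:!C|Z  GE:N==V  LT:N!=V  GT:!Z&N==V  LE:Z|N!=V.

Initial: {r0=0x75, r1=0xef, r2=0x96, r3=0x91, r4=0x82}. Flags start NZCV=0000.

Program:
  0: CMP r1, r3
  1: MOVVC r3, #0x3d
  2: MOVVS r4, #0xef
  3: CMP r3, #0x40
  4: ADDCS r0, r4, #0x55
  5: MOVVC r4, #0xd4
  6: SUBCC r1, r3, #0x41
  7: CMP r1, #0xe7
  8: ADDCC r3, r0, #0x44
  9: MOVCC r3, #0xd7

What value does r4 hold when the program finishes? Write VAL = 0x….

VAL = 0xd4

0: ✓ CMP  NZCV=0010
1: ✓ MOVVC  r3←0x3d
2: · MOVVS
3: ✓ CMP  NZCV=1000
4: · ADDCS
5: ✓ MOVVC  r4←0xd4
6: ✓ SUBCC  r1←0xfc
7: ✓ CMP  NZCV=0010
8: · ADDCC
9: · MOVCC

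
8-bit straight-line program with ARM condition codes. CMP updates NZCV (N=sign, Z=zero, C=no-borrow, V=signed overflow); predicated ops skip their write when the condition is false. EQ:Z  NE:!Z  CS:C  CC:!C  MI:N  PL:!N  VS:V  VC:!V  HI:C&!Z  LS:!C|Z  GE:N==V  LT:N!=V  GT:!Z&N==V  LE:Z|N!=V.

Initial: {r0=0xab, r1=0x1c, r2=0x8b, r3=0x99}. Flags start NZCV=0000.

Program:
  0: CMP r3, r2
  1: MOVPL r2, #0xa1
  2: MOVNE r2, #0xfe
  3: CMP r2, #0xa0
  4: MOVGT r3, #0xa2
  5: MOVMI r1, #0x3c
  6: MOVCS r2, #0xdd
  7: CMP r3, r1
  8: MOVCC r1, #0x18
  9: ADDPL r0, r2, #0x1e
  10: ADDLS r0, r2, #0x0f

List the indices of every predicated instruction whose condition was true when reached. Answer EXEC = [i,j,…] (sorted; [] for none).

EXEC = [1,2,4,6]

0: ✓ CMP  NZCV=0010
1: ✓ MOVPL  r2←0xa1
2: ✓ MOVNE  r2←0xfe
3: ✓ CMP  NZCV=0010
4: ✓ MOVGT  r3←0xa2
5: · MOVMI
6: ✓ MOVCS  r2←0xdd
7: ✓ CMP  NZCV=1010
8: · MOVCC
9: · ADDPL
10: · ADDLS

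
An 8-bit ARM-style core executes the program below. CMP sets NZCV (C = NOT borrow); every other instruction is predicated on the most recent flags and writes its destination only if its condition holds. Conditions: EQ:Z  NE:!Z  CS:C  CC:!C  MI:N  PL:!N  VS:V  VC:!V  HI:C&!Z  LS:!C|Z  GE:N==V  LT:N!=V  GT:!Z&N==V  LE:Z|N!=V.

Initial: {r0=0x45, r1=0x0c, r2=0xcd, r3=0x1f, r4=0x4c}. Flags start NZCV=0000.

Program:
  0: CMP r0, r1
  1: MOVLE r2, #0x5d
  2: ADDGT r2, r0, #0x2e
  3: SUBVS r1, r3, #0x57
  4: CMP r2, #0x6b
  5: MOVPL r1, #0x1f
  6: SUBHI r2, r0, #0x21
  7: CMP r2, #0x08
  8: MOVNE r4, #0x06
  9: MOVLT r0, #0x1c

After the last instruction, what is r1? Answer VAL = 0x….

[0] flags=0010 → (cmp)
[1] flags=0010 LE?F → skip
[2] flags=0010 GT?T → r2=0x73
[3] flags=0010 VS?F → skip
[4] flags=0010 → (cmp)
[5] flags=0010 PL?T → r1=0x1f
[6] flags=0010 HI?T → r2=0x24
[7] flags=0010 → (cmp)
[8] flags=0010 NE?T → r4=0x06
[9] flags=0010 LT?F → skip

VAL = 0x1f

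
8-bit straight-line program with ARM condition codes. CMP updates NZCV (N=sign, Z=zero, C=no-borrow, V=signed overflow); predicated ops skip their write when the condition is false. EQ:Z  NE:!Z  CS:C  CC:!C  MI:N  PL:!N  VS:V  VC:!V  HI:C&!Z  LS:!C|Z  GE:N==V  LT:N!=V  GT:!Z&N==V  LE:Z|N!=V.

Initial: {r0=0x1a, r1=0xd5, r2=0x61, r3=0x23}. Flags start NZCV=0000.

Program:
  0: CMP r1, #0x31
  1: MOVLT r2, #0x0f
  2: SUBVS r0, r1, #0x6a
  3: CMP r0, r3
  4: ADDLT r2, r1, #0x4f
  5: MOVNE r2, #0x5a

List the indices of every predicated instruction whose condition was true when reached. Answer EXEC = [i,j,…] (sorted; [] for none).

EXEC = [1,4,5]

[0] flags=1010 → (cmp)
[1] flags=1010 LT?T → r2=0x0f
[2] flags=1010 VS?F → skip
[3] flags=1000 → (cmp)
[4] flags=1000 LT?T → r2=0x24
[5] flags=1000 NE?T → r2=0x5a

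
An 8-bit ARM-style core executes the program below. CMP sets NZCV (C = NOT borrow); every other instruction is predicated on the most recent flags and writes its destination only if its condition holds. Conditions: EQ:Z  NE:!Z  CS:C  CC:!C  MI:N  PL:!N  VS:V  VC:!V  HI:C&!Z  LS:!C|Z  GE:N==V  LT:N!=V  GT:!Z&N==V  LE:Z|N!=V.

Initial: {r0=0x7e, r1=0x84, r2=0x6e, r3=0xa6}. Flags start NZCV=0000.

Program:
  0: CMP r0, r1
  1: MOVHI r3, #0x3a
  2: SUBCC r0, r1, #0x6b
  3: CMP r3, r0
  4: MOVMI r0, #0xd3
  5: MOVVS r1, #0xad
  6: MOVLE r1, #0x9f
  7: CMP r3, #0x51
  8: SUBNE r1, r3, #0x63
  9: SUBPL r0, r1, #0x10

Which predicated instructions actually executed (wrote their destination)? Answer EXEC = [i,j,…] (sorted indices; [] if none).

EXEC = [2,4,6,8,9]

[0] flags=1001 → (cmp)
[1] flags=1001 HI?F → skip
[2] flags=1001 CC?T → r0=0x19
[3] flags=1010 → (cmp)
[4] flags=1010 MI?T → r0=0xd3
[5] flags=1010 VS?F → skip
[6] flags=1010 LE?T → r1=0x9f
[7] flags=0011 → (cmp)
[8] flags=0011 NE?T → r1=0x43
[9] flags=0011 PL?T → r0=0x33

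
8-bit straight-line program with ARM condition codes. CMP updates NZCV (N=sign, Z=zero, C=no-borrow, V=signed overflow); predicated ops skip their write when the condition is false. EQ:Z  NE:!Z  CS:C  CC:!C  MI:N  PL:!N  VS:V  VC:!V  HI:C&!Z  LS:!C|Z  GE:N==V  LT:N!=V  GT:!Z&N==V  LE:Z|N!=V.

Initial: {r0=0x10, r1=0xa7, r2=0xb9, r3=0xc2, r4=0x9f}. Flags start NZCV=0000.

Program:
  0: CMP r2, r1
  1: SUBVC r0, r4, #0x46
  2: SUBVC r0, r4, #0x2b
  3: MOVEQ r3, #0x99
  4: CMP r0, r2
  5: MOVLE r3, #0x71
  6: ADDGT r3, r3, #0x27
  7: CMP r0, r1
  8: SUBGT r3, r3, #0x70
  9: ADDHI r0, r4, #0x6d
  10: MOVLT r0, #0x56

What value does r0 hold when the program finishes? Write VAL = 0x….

VAL = 0x74

0: ✓ CMP  NZCV=0010
1: ✓ SUBVC  r0←0x59
2: ✓ SUBVC  r0←0x74
3: · MOVEQ
4: ✓ CMP  NZCV=1001
5: · MOVLE
6: ✓ ADDGT  r3←0xe9
7: ✓ CMP  NZCV=1001
8: ✓ SUBGT  r3←0x79
9: · ADDHI
10: · MOVLT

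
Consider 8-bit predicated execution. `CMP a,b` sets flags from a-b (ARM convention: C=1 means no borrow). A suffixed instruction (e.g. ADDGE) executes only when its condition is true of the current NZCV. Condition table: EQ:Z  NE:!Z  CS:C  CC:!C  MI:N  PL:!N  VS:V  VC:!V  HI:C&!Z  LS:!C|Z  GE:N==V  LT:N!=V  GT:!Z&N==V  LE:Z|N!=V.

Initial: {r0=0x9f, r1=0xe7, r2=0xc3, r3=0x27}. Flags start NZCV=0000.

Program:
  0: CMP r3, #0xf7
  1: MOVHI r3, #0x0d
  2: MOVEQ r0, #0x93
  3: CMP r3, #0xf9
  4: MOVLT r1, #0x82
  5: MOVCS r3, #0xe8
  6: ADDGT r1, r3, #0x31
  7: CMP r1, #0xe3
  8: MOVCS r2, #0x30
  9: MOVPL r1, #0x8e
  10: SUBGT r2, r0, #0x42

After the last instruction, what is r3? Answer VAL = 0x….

VAL = 0x27

[0] flags=0000 → (cmp)
[1] flags=0000 HI?F → skip
[2] flags=0000 EQ?F → skip
[3] flags=0000 → (cmp)
[4] flags=0000 LT?F → skip
[5] flags=0000 CS?F → skip
[6] flags=0000 GT?T → r1=0x58
[7] flags=0000 → (cmp)
[8] flags=0000 CS?F → skip
[9] flags=0000 PL?T → r1=0x8e
[10] flags=0000 GT?T → r2=0x5d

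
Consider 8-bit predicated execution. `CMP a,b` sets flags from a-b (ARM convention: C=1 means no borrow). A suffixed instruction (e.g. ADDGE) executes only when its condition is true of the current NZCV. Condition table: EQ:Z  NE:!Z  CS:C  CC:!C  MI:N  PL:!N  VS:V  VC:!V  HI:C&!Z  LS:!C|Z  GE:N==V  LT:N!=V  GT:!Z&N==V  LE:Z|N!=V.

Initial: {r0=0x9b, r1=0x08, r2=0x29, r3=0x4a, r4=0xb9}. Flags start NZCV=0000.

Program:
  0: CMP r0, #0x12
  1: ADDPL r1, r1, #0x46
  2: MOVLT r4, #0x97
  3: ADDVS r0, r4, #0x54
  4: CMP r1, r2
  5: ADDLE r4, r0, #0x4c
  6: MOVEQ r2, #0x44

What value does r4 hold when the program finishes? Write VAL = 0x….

0: ✓ CMP  NZCV=1010
1: · ADDPL
2: ✓ MOVLT  r4←0x97
3: · ADDVS
4: ✓ CMP  NZCV=1000
5: ✓ ADDLE  r4←0xe7
6: · MOVEQ

VAL = 0xe7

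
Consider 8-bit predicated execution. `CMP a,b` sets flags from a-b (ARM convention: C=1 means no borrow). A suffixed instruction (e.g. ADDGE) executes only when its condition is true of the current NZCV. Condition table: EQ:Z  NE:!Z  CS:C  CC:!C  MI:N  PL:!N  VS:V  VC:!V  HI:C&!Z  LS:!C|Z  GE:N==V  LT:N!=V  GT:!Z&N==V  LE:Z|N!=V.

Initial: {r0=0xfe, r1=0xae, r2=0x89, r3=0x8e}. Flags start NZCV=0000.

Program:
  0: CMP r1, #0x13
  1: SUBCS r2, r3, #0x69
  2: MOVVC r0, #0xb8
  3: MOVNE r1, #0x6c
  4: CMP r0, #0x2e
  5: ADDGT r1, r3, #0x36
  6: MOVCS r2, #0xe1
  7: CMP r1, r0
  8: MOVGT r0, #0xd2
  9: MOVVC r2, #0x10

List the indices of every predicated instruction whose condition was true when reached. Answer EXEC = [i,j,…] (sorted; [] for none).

EXEC = [1,2,3,6,8]

[0] flags=1010 → (cmp)
[1] flags=1010 CS?T → r2=0x25
[2] flags=1010 VC?T → r0=0xb8
[3] flags=1010 NE?T → r1=0x6c
[4] flags=1010 → (cmp)
[5] flags=1010 GT?F → skip
[6] flags=1010 CS?T → r2=0xe1
[7] flags=1001 → (cmp)
[8] flags=1001 GT?T → r0=0xd2
[9] flags=1001 VC?F → skip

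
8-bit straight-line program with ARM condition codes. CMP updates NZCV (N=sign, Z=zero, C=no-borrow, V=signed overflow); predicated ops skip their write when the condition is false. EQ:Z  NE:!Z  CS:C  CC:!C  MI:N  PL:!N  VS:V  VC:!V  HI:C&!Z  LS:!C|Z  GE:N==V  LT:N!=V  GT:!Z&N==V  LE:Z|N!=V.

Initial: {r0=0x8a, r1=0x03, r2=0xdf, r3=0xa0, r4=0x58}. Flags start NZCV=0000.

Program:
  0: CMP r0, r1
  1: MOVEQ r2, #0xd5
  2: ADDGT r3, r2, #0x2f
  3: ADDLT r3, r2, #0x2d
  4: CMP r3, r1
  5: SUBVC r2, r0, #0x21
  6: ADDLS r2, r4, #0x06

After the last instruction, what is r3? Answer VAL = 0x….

VAL = 0x0c

0: ✓ CMP  NZCV=1010
1: · MOVEQ
2: · ADDGT
3: ✓ ADDLT  r3←0x0c
4: ✓ CMP  NZCV=0010
5: ✓ SUBVC  r2←0x69
6: · ADDLS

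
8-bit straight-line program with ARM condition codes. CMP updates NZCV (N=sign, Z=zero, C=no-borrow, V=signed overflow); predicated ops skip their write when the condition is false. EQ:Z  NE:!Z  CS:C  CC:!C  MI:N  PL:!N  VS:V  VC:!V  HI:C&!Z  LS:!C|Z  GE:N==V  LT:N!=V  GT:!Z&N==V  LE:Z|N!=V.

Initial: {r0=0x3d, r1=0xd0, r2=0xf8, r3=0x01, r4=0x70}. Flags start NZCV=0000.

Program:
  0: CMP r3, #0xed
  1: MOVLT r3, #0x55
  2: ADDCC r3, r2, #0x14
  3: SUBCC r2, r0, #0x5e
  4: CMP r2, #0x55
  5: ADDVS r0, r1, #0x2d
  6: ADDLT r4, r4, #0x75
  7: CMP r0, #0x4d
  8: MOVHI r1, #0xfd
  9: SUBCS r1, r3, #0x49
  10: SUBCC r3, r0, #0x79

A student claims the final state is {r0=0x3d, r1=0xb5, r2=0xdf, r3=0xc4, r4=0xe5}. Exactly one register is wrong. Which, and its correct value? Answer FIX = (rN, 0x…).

FIX = (r1, 0xd0)

0: ✓ CMP  NZCV=0000
1: · MOVLT
2: ✓ ADDCC  r3←0x0c
3: ✓ SUBCC  r2←0xdf
4: ✓ CMP  NZCV=1010
5: · ADDVS
6: ✓ ADDLT  r4←0xe5
7: ✓ CMP  NZCV=1000
8: · MOVHI
9: · SUBCS
10: ✓ SUBCC  r3←0xc4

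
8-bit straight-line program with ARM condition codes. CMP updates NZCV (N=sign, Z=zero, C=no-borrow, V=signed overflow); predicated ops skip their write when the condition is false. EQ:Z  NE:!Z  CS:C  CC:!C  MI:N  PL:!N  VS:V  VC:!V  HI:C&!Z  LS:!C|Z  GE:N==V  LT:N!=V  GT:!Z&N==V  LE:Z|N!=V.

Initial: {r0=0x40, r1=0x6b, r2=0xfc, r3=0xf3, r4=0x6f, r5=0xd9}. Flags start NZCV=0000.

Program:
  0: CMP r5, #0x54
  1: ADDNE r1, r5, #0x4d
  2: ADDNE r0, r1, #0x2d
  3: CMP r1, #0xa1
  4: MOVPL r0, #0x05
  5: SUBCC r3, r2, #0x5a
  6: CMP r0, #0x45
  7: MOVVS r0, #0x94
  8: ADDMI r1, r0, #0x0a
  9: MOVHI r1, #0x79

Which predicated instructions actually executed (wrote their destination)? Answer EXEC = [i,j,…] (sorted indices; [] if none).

EXEC = [1,2,5,9]

0: ✓ CMP  NZCV=1010
1: ✓ ADDNE  r1←0x26
2: ✓ ADDNE  r0←0x53
3: ✓ CMP  NZCV=1001
4: · MOVPL
5: ✓ SUBCC  r3←0xa2
6: ✓ CMP  NZCV=0010
7: · MOVVS
8: · ADDMI
9: ✓ MOVHI  r1←0x79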